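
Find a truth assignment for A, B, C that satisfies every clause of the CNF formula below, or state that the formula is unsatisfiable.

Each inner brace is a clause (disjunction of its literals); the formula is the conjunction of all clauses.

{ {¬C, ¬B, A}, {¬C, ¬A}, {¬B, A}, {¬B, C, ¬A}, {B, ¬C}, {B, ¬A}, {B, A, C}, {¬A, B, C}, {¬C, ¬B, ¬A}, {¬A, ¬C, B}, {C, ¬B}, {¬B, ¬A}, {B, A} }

Branch on C: set C = False.
From the singleton clause (¬B), B = False.
From the singleton clause (¬A), A = False.
But (A) is also a unit clause — contradiction.
That branch fails; take C = True instead.
From the singleton clause (¬A), A = False.
From the singleton clause (¬B), B = False.
But (B) is also a unit clause — contradiction.
Either choice for C ends in contradiction.

UNSATISFIABLE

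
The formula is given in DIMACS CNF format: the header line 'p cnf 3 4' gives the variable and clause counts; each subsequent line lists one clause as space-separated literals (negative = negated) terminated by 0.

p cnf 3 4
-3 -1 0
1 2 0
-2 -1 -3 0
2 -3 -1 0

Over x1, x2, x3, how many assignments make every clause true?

There are 2^3 = 8 truth assignments over (x1, x2, x3).
Check each against the 4 clauses (columns in the order x1, x2, x3):
  F F F  ✗ fails (x1 ∨ x2)
  F F T  ✗ fails (x1 ∨ x2)
  F T F  ✓ satisfies all
  F T T  ✓ satisfies all
  T F F  ✓ satisfies all
  T F T  ✗ fails (¬x3 ∨ ¬x1)
  T T F  ✓ satisfies all
  T T T  ✗ fails (¬x3 ∨ ¬x1)
4 of the 8 rows are models.

4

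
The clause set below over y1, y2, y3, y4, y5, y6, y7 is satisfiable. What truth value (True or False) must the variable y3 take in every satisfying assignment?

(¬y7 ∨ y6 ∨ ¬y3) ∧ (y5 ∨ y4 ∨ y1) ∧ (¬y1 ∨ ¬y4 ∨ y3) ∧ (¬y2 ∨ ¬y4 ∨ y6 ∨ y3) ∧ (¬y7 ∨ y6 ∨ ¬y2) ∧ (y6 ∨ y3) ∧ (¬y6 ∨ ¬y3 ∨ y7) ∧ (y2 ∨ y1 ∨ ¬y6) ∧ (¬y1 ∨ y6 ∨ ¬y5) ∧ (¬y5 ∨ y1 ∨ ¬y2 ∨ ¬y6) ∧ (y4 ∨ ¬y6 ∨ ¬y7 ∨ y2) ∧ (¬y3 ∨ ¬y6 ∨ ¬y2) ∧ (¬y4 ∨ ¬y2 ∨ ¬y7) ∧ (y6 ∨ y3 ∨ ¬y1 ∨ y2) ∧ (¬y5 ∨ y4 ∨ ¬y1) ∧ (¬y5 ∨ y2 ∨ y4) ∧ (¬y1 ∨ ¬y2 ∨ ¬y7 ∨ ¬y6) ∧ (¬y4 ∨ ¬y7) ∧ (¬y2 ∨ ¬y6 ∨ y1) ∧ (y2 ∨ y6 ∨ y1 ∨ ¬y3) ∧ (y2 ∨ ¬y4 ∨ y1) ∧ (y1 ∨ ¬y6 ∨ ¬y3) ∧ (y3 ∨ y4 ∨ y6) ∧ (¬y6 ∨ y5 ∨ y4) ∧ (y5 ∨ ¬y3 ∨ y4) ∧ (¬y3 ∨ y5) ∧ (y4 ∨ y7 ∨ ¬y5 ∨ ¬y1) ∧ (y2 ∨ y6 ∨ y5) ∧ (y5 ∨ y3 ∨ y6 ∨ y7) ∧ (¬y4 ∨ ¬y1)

Suppose y3 = False.
From the singleton clause (y6), y6 = True.
Try y1 = False.
From the singleton clause (y2), y2 = True.
But (¬y2) is also a unit clause — contradiction.
Undo y1 and try y1 = True.
From the singleton clause (¬y4), y4 = False.
From the singleton clause (¬y5), y5 = False.
But (y5) is also a unit clause — contradiction.
Both values of y1 lead to a conflict.
So every satisfying assignment has y3 = True.

True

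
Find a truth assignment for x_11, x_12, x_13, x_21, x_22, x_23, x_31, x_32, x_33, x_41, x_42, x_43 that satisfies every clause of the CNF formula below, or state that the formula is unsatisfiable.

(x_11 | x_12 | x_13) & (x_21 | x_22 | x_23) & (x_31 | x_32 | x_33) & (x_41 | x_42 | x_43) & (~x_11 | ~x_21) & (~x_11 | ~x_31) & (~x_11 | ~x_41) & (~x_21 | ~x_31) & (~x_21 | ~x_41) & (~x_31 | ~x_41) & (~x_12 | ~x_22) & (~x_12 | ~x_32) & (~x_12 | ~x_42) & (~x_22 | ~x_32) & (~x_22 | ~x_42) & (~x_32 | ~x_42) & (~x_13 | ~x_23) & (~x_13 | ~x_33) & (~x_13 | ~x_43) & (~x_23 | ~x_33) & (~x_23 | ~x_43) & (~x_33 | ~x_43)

UNSATISFIABLE

Try x_11 = 0.
Try x_12 = 1.
Unit clause (~x_22) forces x_22 = 0.
Unit clause (~x_32) forces x_32 = 0.
Unit clause (~x_42) forces x_42 = 0.
Try x_21 = 1.
Unit clause (~x_31) forces x_31 = 0.
Unit clause (x_33) forces x_33 = 1.
Unit clause (~x_41) forces x_41 = 0.
Unit clause (x_43) forces x_43 = 1.
Now (~x_43) is unsatisfied and unit — conflict.
That branch fails; take x_21 = 0 instead.
Unit clause (x_23) forces x_23 = 1.
Unit clause (~x_13) forces x_13 = 0.
Unit clause (~x_33) forces x_33 = 0.
Unit clause (x_31) forces x_31 = 1.
Unit clause (~x_41) forces x_41 = 0.
Unit clause (x_43) forces x_43 = 1.
Now (~x_43) is unsatisfied and unit — conflict.
Either choice for x_21 ends in contradiction.
That branch fails; take x_12 = 0 instead.
Unit clause (x_13) forces x_13 = 1.
Unit clause (~x_23) forces x_23 = 0.
Unit clause (~x_33) forces x_33 = 0.
Unit clause (~x_43) forces x_43 = 0.
Try x_21 = 1.
Unit clause (~x_31) forces x_31 = 0.
Unit clause (x_32) forces x_32 = 1.
Unit clause (~x_41) forces x_41 = 0.
Unit clause (x_42) forces x_42 = 1.
Now (~x_42) is unsatisfied and unit — conflict.
That branch fails; take x_21 = 0 instead.
Unit clause (x_22) forces x_22 = 1.
Unit clause (~x_32) forces x_32 = 0.
Unit clause (x_31) forces x_31 = 1.
Unit clause (~x_41) forces x_41 = 0.
Unit clause (x_42) forces x_42 = 1.
Now (~x_42) is unsatisfied and unit — conflict.
Either choice for x_21 ends in contradiction.
Either choice for x_12 ends in contradiction.
That branch fails; take x_11 = 1 instead.
Unit clause (~x_21) forces x_21 = 0.
Unit clause (~x_31) forces x_31 = 0.
Unit clause (~x_41) forces x_41 = 0.
Try x_22 = 1.
Unit clause (~x_12) forces x_12 = 0.
Unit clause (~x_32) forces x_32 = 0.
Unit clause (x_33) forces x_33 = 1.
Unit clause (~x_42) forces x_42 = 0.
Unit clause (x_43) forces x_43 = 1.
Now (~x_43) is unsatisfied and unit — conflict.
That branch fails; take x_22 = 0 instead.
Unit clause (x_23) forces x_23 = 1.
Unit clause (~x_13) forces x_13 = 0.
Unit clause (~x_33) forces x_33 = 0.
Unit clause (x_32) forces x_32 = 1.
Unit clause (~x_12) forces x_12 = 0.
Unit clause (~x_42) forces x_42 = 0.
Unit clause (x_43) forces x_43 = 1.
Now (~x_43) is unsatisfied and unit — conflict.
Either choice for x_22 ends in contradiction.
Either choice for x_11 ends in contradiction.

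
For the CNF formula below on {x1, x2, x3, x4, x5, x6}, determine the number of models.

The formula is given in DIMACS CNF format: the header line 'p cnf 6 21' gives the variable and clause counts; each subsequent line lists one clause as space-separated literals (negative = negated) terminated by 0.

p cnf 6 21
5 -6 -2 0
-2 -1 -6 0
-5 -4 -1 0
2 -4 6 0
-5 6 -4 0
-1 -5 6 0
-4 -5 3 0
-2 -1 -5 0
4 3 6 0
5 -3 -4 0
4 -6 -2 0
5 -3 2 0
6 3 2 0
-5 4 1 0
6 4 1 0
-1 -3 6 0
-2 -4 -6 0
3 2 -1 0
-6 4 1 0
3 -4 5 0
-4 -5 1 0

1

There are 2^6 = 64 truth assignments over (x1, x2, x3, x4, x5, x6).
Split on x4. With x4 = True, the clauses containing x4 are satisfied and ¬x4 drops from the rest; 0 of the 2^5 = 32 assignments to the other variables satisfy what remains.
With x4 = False, by the same count on the reduced clause set, 1 assignment works.
Total: 0 + 1 = 1.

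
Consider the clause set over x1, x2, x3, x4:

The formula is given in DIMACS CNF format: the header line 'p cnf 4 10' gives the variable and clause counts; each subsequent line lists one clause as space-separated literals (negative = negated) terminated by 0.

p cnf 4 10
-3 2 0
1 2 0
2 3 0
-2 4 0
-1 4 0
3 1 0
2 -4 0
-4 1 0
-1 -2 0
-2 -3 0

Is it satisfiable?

Case x3 = False:
From the singleton clause (x2), x2 = True.
From the singleton clause (x4), x4 = True.
From the singleton clause (x1), x1 = True.
But (¬x1) is also a unit clause — contradiction.
So x3 must be the other value — set x3 = True.
From the singleton clause (x2), x2 = True.
But (¬x2) is also a unit clause — contradiction.
Neither x3 = True nor x3 = False works.
No assignment satisfies every clause.

No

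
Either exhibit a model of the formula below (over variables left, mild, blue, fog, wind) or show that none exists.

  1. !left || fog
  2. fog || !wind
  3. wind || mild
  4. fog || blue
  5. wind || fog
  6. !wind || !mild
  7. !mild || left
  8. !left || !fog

Branch on left: set left = false.
Unit clause (!mild) forces mild = false.
Unit clause (wind) forces wind = true.
Unit clause (fog) forces fog = true.
Every clause is now satisfied; blue is unconstrained.

left ↦ false,  mild ↦ false,  blue ↦ true,  fog ↦ true,  wind ↦ true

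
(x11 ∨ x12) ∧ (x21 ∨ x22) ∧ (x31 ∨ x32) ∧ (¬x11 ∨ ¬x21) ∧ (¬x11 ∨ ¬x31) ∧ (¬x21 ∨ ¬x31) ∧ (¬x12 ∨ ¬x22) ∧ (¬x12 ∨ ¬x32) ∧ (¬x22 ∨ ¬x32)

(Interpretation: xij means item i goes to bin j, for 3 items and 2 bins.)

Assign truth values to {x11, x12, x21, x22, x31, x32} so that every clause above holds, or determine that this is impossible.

Case x11 = True:
(¬x21) alone gives x21 = False.
(x22) alone gives x22 = True.
(¬x31) alone gives x31 = False.
(x32) alone gives x32 = True.
Now (¬x32) is unsatisfied and unit — conflict.
So x11 must be the other value — set x11 = False.
(x12) alone gives x12 = True.
(¬x22) alone gives x22 = False.
(x21) alone gives x21 = True.
(¬x31) alone gives x31 = False.
(x32) alone gives x32 = True.
Now (¬x32) is unsatisfied and unit — conflict.
Neither x11 = True nor x11 = False works.

UNSATISFIABLE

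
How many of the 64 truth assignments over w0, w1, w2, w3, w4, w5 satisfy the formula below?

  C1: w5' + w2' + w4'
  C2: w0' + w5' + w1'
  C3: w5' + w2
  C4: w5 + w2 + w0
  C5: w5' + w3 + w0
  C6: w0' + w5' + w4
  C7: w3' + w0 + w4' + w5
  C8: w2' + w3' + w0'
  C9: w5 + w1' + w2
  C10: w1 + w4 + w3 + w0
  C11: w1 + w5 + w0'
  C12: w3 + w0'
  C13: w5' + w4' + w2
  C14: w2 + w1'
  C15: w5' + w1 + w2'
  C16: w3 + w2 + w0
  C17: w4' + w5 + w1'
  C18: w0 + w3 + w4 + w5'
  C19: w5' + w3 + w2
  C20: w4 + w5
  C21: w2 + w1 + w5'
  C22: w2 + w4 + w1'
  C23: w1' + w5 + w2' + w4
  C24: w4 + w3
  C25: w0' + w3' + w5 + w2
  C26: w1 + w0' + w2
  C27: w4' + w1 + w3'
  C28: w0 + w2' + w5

1

There are 2^6 = 64 truth assignments over (w0, w1, w2, w3, w4, w5).
Split on w1. With w1 = 1, the clauses containing w1 are satisfied and w1' drops from the rest; 1 of the 2^5 = 32 assignments to the other variables satisfy what remains.
With w1 = 0, by the same count on the reduced clause set, 0 assignments work.
(One model: w0=F, w1=T, w2=T, w3=T, w4=F, w5=T.)
Total: 1 + 0 = 1.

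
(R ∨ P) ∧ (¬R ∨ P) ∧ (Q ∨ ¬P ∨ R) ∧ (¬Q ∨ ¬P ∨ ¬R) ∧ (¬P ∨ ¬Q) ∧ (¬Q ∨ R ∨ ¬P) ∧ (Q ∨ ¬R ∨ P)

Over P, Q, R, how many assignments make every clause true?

1

There are 2^3 = 8 truth assignments over (P, Q, R).
Split on R. With R = True, the clauses containing R are satisfied and ¬R drops from the rest; 1 of the 2^2 = 4 assignments to the other variables satisfy what remains.
With R = False, by the same count on the reduced clause set, 0 assignments work.
(One model: P=T, Q=F, R=T.)
Total: 1 + 0 = 1.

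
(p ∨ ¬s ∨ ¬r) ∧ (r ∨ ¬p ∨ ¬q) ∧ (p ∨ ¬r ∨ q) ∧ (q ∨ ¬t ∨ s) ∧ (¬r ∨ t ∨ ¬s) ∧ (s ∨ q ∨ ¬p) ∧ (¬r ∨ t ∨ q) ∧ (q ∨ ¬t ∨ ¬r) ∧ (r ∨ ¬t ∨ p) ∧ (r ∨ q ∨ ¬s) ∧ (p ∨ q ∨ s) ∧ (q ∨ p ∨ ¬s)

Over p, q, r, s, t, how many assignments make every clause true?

There are 2^5 = 32 truth assignments over (p, q, r, s, t).
Split on s. With s = True, the clauses containing s are satisfied and ¬s drops from the rest; 2 of the 2^4 = 16 assignments to the other variables satisfy what remains.
With s = False, by the same count on the reduced clause set, 5 assignments work.
(One model: p=F, q=T, r=F, s=F, t=F.)
Total: 2 + 5 = 7.

7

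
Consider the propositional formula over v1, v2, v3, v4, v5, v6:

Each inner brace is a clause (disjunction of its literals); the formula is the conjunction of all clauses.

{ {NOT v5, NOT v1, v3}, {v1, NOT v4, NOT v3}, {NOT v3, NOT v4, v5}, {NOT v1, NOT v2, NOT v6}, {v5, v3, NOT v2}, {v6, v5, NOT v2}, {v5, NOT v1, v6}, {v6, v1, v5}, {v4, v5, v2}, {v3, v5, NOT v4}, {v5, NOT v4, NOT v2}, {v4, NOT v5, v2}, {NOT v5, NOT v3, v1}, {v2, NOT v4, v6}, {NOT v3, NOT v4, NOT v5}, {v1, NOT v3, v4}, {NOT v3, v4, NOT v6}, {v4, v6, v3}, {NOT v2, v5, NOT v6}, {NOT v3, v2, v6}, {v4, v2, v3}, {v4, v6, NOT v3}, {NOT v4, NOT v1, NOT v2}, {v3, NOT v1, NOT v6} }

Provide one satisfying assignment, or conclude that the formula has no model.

v1=false,  v2=true,  v3=false,  v4=true,  v5=true,  v6=true

Case v5 = true:
Case v1 = false:
Unit clause (NOT v3) forces v3 = false.
Case v4 = true:
Case v2 = true:
All clauses hold; v6 can take either value.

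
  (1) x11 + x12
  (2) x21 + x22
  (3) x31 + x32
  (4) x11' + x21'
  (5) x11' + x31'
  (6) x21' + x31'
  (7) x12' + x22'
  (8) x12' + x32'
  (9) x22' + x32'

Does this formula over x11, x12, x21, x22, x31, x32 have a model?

Branch on x11: set x11 = 1.
Unit clause (x21') forces x21 = 0.
Unit clause (x22) forces x22 = 1.
Unit clause (x31') forces x31 = 0.
Unit clause (x32) forces x32 = 1.
But (x32') is also a unit clause — contradiction.
Undo x11 and try x11 = 0.
Unit clause (x12) forces x12 = 1.
Unit clause (x22') forces x22 = 0.
Unit clause (x21) forces x21 = 1.
Unit clause (x31') forces x31 = 0.
Unit clause (x32) forces x32 = 1.
But (x32') is also a unit clause — contradiction.
Either choice for x11 ends in contradiction.
No assignment satisfies every clause.

No, unsatisfiable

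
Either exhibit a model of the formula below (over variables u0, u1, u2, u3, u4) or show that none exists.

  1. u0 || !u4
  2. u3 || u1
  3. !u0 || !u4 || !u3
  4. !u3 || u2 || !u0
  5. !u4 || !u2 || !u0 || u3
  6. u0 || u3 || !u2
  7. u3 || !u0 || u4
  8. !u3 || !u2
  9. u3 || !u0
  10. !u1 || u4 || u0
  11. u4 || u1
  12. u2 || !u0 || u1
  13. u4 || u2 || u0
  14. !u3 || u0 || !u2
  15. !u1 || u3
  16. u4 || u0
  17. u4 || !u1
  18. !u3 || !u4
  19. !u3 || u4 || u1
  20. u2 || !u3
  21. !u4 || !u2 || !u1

Try u0 = true.
Unit clause (u3) forces u3 = true.
Unit clause (!u4) forces u4 = false.
Unit clause (u2) forces u2 = true.
Now (!u2) is unsatisfied and unit — conflict.
Backtrack on u0: now try u0 = false.
Unit clause (!u4) forces u4 = false.
Now (u4) is unsatisfied and unit — conflict.
Neither u0 = true nor u0 = false works.

UNSATISFIABLE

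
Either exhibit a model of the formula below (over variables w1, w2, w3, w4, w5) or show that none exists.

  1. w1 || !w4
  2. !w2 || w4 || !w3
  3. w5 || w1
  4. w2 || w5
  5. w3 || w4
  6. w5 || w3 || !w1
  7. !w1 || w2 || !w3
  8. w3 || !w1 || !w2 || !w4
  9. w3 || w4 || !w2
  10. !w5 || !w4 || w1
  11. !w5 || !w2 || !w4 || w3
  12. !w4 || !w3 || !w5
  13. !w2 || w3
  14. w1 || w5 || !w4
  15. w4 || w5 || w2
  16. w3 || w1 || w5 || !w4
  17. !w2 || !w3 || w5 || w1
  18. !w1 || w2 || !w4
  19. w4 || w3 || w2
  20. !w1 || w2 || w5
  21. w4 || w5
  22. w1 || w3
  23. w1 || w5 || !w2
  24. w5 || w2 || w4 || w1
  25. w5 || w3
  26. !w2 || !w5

w1 ↦ false,  w2 ↦ false,  w3 ↦ true,  w4 ↦ false,  w5 ↦ true

Branch on w1: set w1 = false.
(!w4) alone gives w4 = false.
(w5) alone gives w5 = true.
(w3) alone gives w3 = true.
(!w2) alone gives w2 = false.
All clauses are satisfied.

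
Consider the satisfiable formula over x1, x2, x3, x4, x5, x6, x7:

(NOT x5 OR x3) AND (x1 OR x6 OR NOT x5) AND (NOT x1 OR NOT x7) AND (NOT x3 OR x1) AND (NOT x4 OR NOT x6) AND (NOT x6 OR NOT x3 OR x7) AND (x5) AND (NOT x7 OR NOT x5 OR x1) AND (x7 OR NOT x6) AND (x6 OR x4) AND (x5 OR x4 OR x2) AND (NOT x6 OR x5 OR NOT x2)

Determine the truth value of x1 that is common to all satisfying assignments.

True

Suppose x1 = false.
The clause (NOT x3) is unit, so x3 = false.
The clause (NOT x5) is unit, so x5 = false.
That conflicts with the unit clause (x5).
So every satisfying assignment has x1 = True.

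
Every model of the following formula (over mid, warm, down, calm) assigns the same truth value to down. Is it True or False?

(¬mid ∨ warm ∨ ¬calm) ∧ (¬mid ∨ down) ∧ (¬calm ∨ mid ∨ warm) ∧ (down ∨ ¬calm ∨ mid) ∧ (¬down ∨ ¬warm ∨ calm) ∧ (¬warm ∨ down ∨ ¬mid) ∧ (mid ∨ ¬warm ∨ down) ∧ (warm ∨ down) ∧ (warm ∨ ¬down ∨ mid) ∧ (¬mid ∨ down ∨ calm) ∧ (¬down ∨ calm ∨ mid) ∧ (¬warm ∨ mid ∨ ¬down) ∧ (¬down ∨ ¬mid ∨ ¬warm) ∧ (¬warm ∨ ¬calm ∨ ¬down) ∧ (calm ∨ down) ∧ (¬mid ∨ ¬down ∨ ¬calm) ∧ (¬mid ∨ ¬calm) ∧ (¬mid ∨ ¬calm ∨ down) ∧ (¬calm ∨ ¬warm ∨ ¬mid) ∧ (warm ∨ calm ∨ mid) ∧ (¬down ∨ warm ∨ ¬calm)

Suppose down = False.
From the singleton clause (¬mid), mid = False.
From the singleton clause (¬calm), calm = False.
That conflicts with the unit clause (calm).
So every satisfying assignment has down = True.

True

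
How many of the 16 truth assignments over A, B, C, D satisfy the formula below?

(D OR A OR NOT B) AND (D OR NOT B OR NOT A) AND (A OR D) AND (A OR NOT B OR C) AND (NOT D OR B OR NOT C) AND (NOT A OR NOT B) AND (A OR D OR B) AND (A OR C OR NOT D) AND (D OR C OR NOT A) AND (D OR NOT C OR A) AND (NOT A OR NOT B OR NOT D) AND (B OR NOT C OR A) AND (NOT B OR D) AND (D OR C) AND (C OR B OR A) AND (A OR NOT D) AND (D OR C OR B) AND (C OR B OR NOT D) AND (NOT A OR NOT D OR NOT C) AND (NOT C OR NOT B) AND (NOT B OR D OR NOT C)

1

There are 2^4 = 16 truth assignments over (A, B, C, D).
Check each against the 21 clauses (columns in the order A, B, C, D):
  F F F F  ✗ fails (A OR D)
  F F F T  ✗ fails (A OR C OR NOT D)
  F F T F  ✗ fails (A OR D)
  F F T T  ✗ fails (NOT D OR B OR NOT C)
  F T F F  ✗ fails (D OR A OR NOT B)
  F T F T  ✗ fails (A OR NOT B OR C)
  F T T F  ✗ fails (D OR A OR NOT B)
  F T T T  ✗ fails (A OR NOT D)
  T F F F  ✗ fails (D OR C OR NOT A)
  T F F T  ✗ fails (C OR B OR NOT D)
  T F T F  ✓ satisfies all
  T F T T  ✗ fails (NOT D OR B OR NOT C)
  T T F F  ✗ fails (D OR NOT B OR NOT A)
  T T F T  ✗ fails (NOT A OR NOT B)
  T T T F  ✗ fails (D OR NOT B OR NOT A)
  T T T T  ✗ fails (NOT A OR NOT B)
1 of the 16 rows is a model.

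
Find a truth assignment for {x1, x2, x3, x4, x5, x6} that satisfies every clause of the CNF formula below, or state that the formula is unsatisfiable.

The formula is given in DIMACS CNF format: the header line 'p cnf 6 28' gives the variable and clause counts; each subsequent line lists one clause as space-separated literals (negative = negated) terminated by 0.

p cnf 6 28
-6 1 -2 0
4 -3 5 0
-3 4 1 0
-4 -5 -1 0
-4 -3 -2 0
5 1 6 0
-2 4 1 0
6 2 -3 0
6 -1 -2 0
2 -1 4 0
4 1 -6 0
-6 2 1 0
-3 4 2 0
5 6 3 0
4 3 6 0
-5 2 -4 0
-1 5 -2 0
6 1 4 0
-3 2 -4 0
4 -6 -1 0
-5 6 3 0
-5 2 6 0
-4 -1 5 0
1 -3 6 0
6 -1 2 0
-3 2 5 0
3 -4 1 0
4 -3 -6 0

UNSATISFIABLE

Case x6 = False:
Case x5 = True:
From the singleton clause (x3), x3 = True.
From the singleton clause (x2), x2 = True.
From the singleton clause (¬x4), x4 = False.
From the singleton clause (x1), x1 = True.
That conflicts with the unit clause (¬x1).
Backtrack on x5: now try x5 = False.
From the singleton clause (x1), x1 = True.
From the singleton clause (¬x2), x2 = False.
That conflicts with the unit clause (x2).
Either choice for x5 ends in contradiction.
Backtrack on x6: now try x6 = True.
Case x1 = True:
From the singleton clause (x4), x4 = True.
From the singleton clause (¬x5), x5 = False.
That conflicts with the unit clause (x5).
Backtrack on x1: now try x1 = False.
From the singleton clause (¬x2), x2 = False.
That conflicts with the unit clause (x2).
Either choice for x1 ends in contradiction.
Either choice for x6 ends in contradiction.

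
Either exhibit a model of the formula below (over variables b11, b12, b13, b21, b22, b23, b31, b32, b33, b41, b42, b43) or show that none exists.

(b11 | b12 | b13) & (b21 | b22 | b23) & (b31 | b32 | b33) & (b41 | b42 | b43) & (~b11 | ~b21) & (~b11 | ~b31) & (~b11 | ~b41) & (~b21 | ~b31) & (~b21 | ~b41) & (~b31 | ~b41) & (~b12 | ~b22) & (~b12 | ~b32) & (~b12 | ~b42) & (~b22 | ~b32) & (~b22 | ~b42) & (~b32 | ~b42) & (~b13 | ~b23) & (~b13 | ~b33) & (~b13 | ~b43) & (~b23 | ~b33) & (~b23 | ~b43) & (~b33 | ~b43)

Try b11 = 0.
Try b12 = 1.
From the singleton clause (~b22), b22 = 0.
From the singleton clause (~b32), b32 = 0.
From the singleton clause (~b42), b42 = 0.
Try b21 = 1.
From the singleton clause (~b31), b31 = 0.
From the singleton clause (b33), b33 = 1.
From the singleton clause (~b41), b41 = 0.
From the singleton clause (b43), b43 = 1.
But (~b43) is also a unit clause — contradiction.
Backtrack on b21: now try b21 = 0.
From the singleton clause (b23), b23 = 1.
From the singleton clause (~b13), b13 = 0.
From the singleton clause (~b33), b33 = 0.
From the singleton clause (b31), b31 = 1.
From the singleton clause (~b41), b41 = 0.
From the singleton clause (b43), b43 = 1.
But (~b43) is also a unit clause — contradiction.
Neither b21 = 1 nor b21 = 0 works.
Backtrack on b12: now try b12 = 0.
From the singleton clause (b13), b13 = 1.
From the singleton clause (~b23), b23 = 0.
From the singleton clause (~b33), b33 = 0.
From the singleton clause (~b43), b43 = 0.
Try b21 = 1.
From the singleton clause (~b31), b31 = 0.
From the singleton clause (b32), b32 = 1.
From the singleton clause (~b41), b41 = 0.
From the singleton clause (b42), b42 = 1.
But (~b42) is also a unit clause — contradiction.
Backtrack on b21: now try b21 = 0.
From the singleton clause (b22), b22 = 1.
From the singleton clause (~b32), b32 = 0.
From the singleton clause (b31), b31 = 1.
From the singleton clause (~b41), b41 = 0.
From the singleton clause (b42), b42 = 1.
But (~b42) is also a unit clause — contradiction.
Neither b21 = 1 nor b21 = 0 works.
Neither b12 = 1 nor b12 = 0 works.
Backtrack on b11: now try b11 = 1.
From the singleton clause (~b21), b21 = 0.
From the singleton clause (~b31), b31 = 0.
From the singleton clause (~b41), b41 = 0.
Try b22 = 1.
From the singleton clause (~b12), b12 = 0.
From the singleton clause (~b32), b32 = 0.
From the singleton clause (b33), b33 = 1.
From the singleton clause (~b42), b42 = 0.
From the singleton clause (b43), b43 = 1.
But (~b43) is also a unit clause — contradiction.
Backtrack on b22: now try b22 = 0.
From the singleton clause (b23), b23 = 1.
From the singleton clause (~b13), b13 = 0.
From the singleton clause (~b33), b33 = 0.
From the singleton clause (b32), b32 = 1.
From the singleton clause (~b12), b12 = 0.
From the singleton clause (~b42), b42 = 0.
From the singleton clause (b43), b43 = 1.
But (~b43) is also a unit clause — contradiction.
Neither b22 = 1 nor b22 = 0 works.
Neither b11 = 1 nor b11 = 0 works.

UNSATISFIABLE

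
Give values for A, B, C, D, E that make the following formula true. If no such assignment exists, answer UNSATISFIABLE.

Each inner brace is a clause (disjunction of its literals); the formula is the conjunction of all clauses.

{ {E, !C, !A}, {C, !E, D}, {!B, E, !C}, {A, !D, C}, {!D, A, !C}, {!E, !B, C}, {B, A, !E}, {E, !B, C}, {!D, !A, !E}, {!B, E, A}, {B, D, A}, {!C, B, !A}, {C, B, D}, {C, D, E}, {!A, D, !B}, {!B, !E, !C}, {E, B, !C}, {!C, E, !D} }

A: true, B: false, C: false, D: true, E: false

Branch on E: set E = false.
Branch on C: set C = false.
The clause (!B) is unit, so B = false.
The clause (D) is unit, so D = true.
The clause (A) is unit, so A = true.
This assignment satisfies each clause.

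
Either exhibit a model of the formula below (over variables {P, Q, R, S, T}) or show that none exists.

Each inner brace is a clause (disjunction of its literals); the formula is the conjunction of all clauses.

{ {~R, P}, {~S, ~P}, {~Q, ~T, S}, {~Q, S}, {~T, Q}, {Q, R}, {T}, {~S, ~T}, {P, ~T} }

UNSATISFIABLE

From the singleton clause (T), T = 1.
From the singleton clause (Q), Q = 1.
From the singleton clause (S), S = 1.
That conflicts with the unit clause (~S).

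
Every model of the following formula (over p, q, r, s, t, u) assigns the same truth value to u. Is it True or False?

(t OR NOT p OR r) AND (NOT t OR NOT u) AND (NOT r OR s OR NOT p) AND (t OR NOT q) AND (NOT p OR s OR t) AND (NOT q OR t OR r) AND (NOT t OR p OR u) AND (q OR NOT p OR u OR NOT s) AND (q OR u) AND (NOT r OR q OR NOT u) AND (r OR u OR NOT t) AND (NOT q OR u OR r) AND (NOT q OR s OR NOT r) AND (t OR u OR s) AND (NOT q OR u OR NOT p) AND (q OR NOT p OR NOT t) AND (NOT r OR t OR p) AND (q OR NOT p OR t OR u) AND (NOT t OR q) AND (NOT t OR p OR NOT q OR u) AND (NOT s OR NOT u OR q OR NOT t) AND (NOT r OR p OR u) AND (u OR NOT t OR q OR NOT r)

Suppose u = false.
The clause (q) is unit, so q = true.
The clause (t) is unit, so t = true.
The clause (p) is unit, so p = true.
But (NOT p) is also a unit clause — contradiction.
So every satisfying assignment has u = True.

True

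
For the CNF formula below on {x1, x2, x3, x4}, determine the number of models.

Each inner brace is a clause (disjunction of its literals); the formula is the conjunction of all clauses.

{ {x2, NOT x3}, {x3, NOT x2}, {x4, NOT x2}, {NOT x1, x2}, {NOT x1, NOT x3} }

3

There are 2^4 = 16 truth assignments over (x1, x2, x3, x4).
Split on x3. With x3 = true, the clauses containing x3 are satisfied and NOT x3 drops from the rest; 1 of the 2^3 = 8 assignments to the other variables satisfy what remains.
With x3 = false, by the same count on the reduced clause set, 2 assignments work.
Total: 1 + 2 = 3.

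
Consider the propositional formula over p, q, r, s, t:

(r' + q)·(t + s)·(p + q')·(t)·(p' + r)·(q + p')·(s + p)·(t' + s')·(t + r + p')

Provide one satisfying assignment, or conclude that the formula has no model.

p ↦ 1,  q ↦ 1,  r ↦ 1,  s ↦ 0,  t ↦ 1

The clause (t) is unit, so t = 1.
The clause (s') is unit, so s = 0.
The clause (p) is unit, so p = 1.
The clause (r) is unit, so r = 1.
The clause (q) is unit, so q = 1.
All clauses are satisfied.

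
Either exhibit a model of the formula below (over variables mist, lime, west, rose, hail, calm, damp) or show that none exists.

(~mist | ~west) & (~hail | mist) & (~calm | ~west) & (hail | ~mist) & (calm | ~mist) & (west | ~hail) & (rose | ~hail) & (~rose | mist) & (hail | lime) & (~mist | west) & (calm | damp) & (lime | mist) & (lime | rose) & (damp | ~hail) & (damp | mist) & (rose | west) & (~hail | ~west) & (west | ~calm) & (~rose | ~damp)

Case mist = 0:
(~hail) alone gives hail = 0.
(~rose) alone gives rose = 0.
(lime) alone gives lime = 1.
(damp) alone gives damp = 1.
(west) alone gives west = 1.
(~calm) alone gives calm = 0.
All clauses are satisfied.

mist=0,  lime=1,  west=1,  rose=0,  hail=0,  calm=0,  damp=1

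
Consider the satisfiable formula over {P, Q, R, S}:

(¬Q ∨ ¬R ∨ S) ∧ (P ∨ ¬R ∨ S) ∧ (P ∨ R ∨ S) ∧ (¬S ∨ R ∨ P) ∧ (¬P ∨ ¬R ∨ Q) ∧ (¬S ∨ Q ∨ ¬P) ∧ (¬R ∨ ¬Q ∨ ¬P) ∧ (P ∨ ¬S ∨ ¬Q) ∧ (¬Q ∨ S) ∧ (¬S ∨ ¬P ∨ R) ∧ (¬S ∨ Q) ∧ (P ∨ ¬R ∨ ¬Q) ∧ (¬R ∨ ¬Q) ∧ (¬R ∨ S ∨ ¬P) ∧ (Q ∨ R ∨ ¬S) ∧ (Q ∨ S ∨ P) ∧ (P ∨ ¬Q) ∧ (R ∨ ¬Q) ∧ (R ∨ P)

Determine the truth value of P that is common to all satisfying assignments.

Suppose P = False.
The clause (¬Q) is unit, so Q = False.
The clause (¬S) is unit, so S = False.
That conflicts with the unit clause (S).
So every satisfying assignment has P = True.

True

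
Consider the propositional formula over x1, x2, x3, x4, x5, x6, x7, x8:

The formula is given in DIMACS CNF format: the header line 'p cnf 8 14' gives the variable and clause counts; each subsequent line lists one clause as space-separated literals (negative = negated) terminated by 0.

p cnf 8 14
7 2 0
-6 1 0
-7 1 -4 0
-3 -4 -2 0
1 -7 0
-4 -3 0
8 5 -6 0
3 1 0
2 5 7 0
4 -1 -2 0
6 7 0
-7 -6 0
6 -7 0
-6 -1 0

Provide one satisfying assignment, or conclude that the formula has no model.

Try x7 = True.
The clause (x1) is unit, so x1 = True.
The clause (¬x6) is unit, so x6 = False.
But (x6) is also a unit clause — contradiction.
That branch fails; take x7 = False instead.
The clause (x2) is unit, so x2 = True.
The clause (x6) is unit, so x6 = True.
The clause (x1) is unit, so x1 = True.
But (¬x1) is also a unit clause — contradiction.
Either choice for x7 ends in contradiction.

UNSATISFIABLE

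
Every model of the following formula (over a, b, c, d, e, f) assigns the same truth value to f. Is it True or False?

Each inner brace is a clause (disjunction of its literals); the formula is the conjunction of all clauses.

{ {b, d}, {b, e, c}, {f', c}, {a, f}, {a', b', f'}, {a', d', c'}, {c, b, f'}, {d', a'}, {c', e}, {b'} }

True

Suppose f = 0.
From the singleton clause (a), a = 1.
From the singleton clause (d'), d = 0.
From the singleton clause (b), b = 1.
But (b') is also a unit clause — contradiction.
So every satisfying assignment has f = True.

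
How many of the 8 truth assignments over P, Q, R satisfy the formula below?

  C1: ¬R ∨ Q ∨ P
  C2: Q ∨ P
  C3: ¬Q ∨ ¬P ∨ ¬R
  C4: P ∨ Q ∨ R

There are 2^3 = 8 truth assignments over (P, Q, R).
Check each against the 4 clauses (columns in the order P, Q, R):
  F F F  ✗ fails (Q ∨ P)
  F F T  ✗ fails (¬R ∨ Q ∨ P)
  F T F  ✓ satisfies all
  F T T  ✓ satisfies all
  T F F  ✓ satisfies all
  T F T  ✓ satisfies all
  T T F  ✓ satisfies all
  T T T  ✗ fails (¬Q ∨ ¬P ∨ ¬R)
5 of the 8 rows are models.

5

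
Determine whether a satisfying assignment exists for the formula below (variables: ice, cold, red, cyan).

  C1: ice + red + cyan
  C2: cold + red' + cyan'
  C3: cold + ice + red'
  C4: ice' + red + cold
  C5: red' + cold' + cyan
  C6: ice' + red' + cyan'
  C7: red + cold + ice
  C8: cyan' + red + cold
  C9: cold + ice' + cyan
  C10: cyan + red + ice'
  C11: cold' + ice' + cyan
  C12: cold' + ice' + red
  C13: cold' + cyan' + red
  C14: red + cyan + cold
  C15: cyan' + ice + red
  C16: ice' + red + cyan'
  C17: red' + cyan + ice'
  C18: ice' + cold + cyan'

Case ice = 0:
Case red = 1:
From the singleton clause (cold), cold = 1.
From the singleton clause (cyan), cyan = 1.
Every clause now holds.
A satisfying assignment: ice ↦ 0; cold ↦ 1; red ↦ 1; cyan ↦ 1.

Yes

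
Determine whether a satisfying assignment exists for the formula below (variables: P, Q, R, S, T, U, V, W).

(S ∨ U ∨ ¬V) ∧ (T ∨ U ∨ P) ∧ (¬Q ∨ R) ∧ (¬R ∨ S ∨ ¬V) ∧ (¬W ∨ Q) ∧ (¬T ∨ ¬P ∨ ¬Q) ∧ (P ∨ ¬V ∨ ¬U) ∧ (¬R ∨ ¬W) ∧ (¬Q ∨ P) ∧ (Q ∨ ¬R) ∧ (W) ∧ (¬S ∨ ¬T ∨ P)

(W) alone gives W = True.
(Q) alone gives Q = True.
(R) alone gives R = True.
Now (¬R) is unsatisfied and unit — conflict.
No assignment satisfies every clause.

No, unsatisfiable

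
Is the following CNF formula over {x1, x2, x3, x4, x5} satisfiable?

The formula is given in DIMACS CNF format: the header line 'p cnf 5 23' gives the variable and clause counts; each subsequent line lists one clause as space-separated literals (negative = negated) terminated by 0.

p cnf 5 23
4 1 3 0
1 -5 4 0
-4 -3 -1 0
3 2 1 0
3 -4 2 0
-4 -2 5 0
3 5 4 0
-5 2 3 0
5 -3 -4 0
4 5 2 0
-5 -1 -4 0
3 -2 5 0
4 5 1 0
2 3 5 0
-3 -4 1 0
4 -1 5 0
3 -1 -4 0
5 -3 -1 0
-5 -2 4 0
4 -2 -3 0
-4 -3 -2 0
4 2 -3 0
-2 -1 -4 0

Case x4 = True:
Case x3 = False:
From the singleton clause (x2), x2 = True.
From the singleton clause (x5), x5 = True.
From the singleton clause (¬x1), x1 = False.
All clauses are satisfied.
A satisfying assignment: x1: False, x2: True, x3: False, x4: True, x5: True.

Satisfiable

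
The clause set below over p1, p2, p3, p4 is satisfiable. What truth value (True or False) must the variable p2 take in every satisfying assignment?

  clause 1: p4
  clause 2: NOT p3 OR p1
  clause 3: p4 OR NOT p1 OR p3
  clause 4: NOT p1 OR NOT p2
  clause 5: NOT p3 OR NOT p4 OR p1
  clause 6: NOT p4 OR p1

False

Suppose p2 = true.
Unit clause (p4) forces p4 = true.
Unit clause (NOT p1) forces p1 = false.
That conflicts with the unit clause (p1).
So every satisfying assignment has p2 = False.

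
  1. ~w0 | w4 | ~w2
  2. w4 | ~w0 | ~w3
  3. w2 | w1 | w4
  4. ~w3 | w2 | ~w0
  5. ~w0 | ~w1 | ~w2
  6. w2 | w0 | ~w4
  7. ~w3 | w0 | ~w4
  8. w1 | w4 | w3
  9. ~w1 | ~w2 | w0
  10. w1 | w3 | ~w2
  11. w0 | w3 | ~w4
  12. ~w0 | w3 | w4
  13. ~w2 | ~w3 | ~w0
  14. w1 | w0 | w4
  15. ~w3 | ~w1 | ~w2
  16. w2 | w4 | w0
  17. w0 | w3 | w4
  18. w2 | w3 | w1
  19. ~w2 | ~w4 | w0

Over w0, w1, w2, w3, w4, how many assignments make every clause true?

1

There are 2^5 = 32 truth assignments over (w0, w1, w2, w3, w4).
Split on w4. With w4 = 1, the clauses containing w4 are satisfied and ~w4 drops from the rest; 1 of the 2^4 = 16 assignments to the other variables satisfy what remains.
With w4 = 0, by the same count on the reduced clause set, 0 assignments work.
(One model: w0=T, w1=T, w2=F, w3=F, w4=T.)
Total: 1 + 0 = 1.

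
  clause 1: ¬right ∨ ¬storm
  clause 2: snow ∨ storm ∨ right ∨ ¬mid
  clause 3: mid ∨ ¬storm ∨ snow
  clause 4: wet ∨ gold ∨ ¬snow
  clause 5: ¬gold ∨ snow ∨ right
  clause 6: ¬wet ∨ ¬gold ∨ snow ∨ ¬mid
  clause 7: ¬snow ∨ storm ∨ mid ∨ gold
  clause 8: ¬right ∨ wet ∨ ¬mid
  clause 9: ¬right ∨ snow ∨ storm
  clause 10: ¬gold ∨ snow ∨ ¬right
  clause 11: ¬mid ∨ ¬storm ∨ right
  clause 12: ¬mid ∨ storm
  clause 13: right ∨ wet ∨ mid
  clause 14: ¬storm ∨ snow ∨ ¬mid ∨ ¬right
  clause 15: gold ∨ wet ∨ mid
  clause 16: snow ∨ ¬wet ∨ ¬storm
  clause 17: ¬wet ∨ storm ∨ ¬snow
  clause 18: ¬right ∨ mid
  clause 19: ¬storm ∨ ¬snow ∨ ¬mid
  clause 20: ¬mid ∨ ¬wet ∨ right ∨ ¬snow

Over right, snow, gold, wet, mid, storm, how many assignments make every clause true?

3

There are 2^6 = 64 truth assignments over (right, snow, gold, wet, mid, storm).
Split on right. With right = True, the clauses containing right are satisfied and ¬right drops from the rest; 0 of the 2^5 = 32 assignments to the other variables satisfy what remains.
With right = False, by the same count on the reduced clause set, 3 assignments work.
(One model: right=F, snow=F, gold=F, wet=T, mid=F, storm=F.)
Total: 0 + 3 = 3.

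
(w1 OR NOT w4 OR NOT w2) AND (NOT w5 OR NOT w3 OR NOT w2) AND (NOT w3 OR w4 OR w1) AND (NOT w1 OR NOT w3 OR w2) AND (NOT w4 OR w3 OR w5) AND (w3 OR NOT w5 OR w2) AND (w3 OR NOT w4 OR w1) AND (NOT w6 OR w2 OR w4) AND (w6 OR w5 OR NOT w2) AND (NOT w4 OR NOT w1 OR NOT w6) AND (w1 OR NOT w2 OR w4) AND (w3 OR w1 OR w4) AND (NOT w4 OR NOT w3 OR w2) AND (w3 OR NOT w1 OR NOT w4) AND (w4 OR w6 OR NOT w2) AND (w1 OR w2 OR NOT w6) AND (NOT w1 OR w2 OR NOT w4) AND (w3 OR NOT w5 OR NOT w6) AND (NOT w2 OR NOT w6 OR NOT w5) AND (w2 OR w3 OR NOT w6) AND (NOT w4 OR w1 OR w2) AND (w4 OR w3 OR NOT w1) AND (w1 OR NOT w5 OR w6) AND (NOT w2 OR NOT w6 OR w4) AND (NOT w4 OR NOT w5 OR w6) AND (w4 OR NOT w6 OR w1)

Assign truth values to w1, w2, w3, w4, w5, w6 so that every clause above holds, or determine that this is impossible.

Suppose w1 = true.
Suppose w3 = false.
(NOT w4) alone gives w4 = false.
That conflicts with the unit clause (w4).
Backtrack on w3: now try w3 = true.
(w2) alone gives w2 = true.
(NOT w5) alone gives w5 = false.
(w6) alone gives w6 = true.
(NOT w4) alone gives w4 = false.
That conflicts with the unit clause (w4).
Neither w3 = true nor w3 = false works.
Backtrack on w1: now try w1 = false.
Suppose w4 = false.
(NOT w3) alone gives w3 = false.
That conflicts with the unit clause (w3).
Backtrack on w4: now try w4 = true.
(NOT w2) alone gives w2 = false.
That conflicts with the unit clause (w2).
Neither w4 = true nor w4 = false works.
Neither w1 = true nor w1 = false works.

UNSATISFIABLE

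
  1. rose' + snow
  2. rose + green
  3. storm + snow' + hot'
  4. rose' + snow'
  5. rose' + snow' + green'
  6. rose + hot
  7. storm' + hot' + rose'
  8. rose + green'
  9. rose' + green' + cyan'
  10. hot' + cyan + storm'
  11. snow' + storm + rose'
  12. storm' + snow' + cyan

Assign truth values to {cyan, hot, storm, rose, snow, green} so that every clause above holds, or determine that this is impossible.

Branch on rose: set rose = 0.
(green) alone gives green = 1.
Now (green') is unsatisfied and unit — conflict.
Backtrack on rose: now try rose = 1.
(snow) alone gives snow = 1.
Now (snow') is unsatisfied and unit — conflict.
Neither rose = 1 nor rose = 0 works.

UNSATISFIABLE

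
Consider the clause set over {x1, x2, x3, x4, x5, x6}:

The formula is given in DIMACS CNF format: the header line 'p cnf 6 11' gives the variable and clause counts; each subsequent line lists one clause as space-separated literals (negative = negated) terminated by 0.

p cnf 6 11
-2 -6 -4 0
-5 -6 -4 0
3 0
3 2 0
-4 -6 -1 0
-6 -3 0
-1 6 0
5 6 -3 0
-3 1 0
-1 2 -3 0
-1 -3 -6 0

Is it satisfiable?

From the singleton clause (x3), x3 = True.
From the singleton clause (¬x6), x6 = False.
From the singleton clause (¬x1), x1 = False.
But (x1) is also a unit clause — contradiction.
No assignment satisfies every clause.

No, unsatisfiable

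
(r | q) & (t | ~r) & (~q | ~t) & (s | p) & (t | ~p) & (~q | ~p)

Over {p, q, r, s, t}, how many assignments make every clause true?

There are 2^5 = 32 truth assignments over (p, q, r, s, t).
Split on s. With s = 1, the clauses containing s are satisfied and ~s drops from the rest; 3 of the 2^4 = 16 assignments to the other variables satisfy what remains.
With s = 0, by the same count on the reduced clause set, 1 assignment works.
(One model: p=F, q=F, r=T, s=T, t=T.)
Total: 3 + 1 = 4.

4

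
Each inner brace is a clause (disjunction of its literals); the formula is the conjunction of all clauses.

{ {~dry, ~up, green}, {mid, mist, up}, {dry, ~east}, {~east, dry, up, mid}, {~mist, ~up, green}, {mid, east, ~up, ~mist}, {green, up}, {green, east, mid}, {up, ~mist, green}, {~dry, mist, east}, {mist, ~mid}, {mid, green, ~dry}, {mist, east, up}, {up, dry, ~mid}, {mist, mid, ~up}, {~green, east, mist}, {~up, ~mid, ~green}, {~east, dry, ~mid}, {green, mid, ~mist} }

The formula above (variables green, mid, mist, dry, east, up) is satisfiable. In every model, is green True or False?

True

Suppose green = 0.
(up) alone gives up = 1.
(~dry) alone gives dry = 0.
(~east) alone gives east = 0.
(~mist) alone gives mist = 0.
(mid) alone gives mid = 1.
But (~mid) is also a unit clause — contradiction.
So every satisfying assignment has green = True.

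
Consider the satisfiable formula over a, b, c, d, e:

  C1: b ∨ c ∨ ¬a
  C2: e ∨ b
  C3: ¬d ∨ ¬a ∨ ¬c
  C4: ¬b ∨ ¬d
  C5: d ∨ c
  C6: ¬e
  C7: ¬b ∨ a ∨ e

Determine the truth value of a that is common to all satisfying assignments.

True

Suppose a = False.
The clause (¬e) is unit, so e = False.
The clause (b) is unit, so b = True.
That conflicts with the unit clause (¬b).
So every satisfying assignment has a = True.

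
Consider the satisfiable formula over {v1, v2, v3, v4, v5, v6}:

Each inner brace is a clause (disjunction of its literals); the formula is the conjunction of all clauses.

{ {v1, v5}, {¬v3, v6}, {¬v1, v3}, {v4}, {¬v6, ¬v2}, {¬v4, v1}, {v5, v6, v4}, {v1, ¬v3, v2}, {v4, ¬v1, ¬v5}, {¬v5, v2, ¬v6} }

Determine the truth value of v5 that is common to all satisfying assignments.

Suppose v5 = True.
Unit clause (v4) forces v4 = True.
Unit clause (v1) forces v1 = True.
Unit clause (v3) forces v3 = True.
Unit clause (v6) forces v6 = True.
Unit clause (¬v2) forces v2 = False.
That conflicts with the unit clause (v2).
So every satisfying assignment has v5 = False.

False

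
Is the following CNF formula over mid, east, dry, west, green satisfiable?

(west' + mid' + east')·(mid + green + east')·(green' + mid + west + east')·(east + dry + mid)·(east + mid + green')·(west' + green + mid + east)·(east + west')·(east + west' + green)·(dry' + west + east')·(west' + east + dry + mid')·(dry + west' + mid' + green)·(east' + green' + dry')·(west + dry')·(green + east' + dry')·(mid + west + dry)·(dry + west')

Yes

Suppose east = 0.
From the singleton clause (west'), west = 0.
From the singleton clause (dry'), dry = 0.
From the singleton clause (mid), mid = 1.
No clause remains; green is free.
A satisfying assignment: mid: 1,  east: 0,  dry: 0,  west: 0,  green: 1.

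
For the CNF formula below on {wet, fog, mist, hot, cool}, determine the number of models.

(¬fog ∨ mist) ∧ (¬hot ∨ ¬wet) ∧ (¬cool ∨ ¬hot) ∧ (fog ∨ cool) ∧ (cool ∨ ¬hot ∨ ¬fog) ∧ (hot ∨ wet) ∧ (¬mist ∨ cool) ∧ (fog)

There are 2^5 = 32 truth assignments over (wet, fog, mist, hot, cool).
Split on mist. With mist = True, the clauses containing mist are satisfied and ¬mist drops from the rest; 1 of the 2^4 = 16 assignments to the other variables satisfy what remains.
With mist = False, by the same count on the reduced clause set, 0 assignments work.
(One model: wet=T, fog=T, mist=T, hot=F, cool=T.)
Total: 1 + 0 = 1.

1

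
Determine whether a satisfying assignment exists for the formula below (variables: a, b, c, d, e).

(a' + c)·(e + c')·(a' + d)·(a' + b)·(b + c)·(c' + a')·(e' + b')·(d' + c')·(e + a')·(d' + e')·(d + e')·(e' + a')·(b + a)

Yes

Try a = 0.
From the singleton clause (b), b = 1.
From the singleton clause (e'), e = 0.
From the singleton clause (c'), c = 0.
No clause remains; d is free.
A satisfying assignment: a=0, b=1, c=0, d=1, e=0.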